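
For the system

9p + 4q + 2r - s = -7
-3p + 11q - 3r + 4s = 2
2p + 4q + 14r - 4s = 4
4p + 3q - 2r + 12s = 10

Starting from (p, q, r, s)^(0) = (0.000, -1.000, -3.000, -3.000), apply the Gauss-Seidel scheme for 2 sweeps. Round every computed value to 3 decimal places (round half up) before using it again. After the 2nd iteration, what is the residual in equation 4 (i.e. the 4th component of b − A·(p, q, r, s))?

0.005

Iteration 1:
  p = (-7 - (4)·-1.000 - (2)·-3.000 - (-1)·-3.000) / (9) = 0.000
  q = (2 - (-3)·0.000 - (-3)·-3.000 - (4)·-3.000) / (11) = 0.455
  r = (4 - (2)·0.000 - (4)·0.455 - (-4)·-3.000) / (14) = -0.701
  s = (10 - (4)·0.000 - (3)·0.455 - (-2)·-0.701) / (12) = 0.603
Iteration 2:
  p = (-7 - (4)·0.455 - (2)·-0.701 - (-1)·0.603) / (9) = -0.757
  q = (2 - (-3)·-0.757 - (-3)·-0.701 - (4)·0.603) / (11) = -0.435
  r = (4 - (2)·-0.757 - (4)·-0.435 - (-4)·0.603) / (14) = 0.690
  s = (10 - (4)·-0.757 - (3)·-0.435 - (-2)·0.690) / (12) = 1.309
Residual b − A·x = (1.482, 1.348, 2.830, 0.005)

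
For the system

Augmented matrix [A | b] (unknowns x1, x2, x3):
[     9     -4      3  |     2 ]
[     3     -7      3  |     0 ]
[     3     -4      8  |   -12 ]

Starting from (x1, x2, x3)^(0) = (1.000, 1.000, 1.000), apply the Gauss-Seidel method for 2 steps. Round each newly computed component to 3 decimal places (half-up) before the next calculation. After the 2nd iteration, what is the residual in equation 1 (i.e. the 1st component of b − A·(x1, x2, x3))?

Iteration 1:
  x1 = (2 - (-4)·1.000 - (3)·1.000) / (9) = 0.333
  x2 = (0 - (3)·0.333 - (3)·1.000) / (-7) = 0.571
  x3 = (-12 - (3)·0.333 - (-4)·0.571) / (8) = -1.339
Iteration 2:
  x1 = (2 - (-4)·0.571 - (3)·-1.339) / (9) = 0.922
  x2 = (0 - (3)·0.922 - (3)·-1.339) / (-7) = -0.179
  x3 = (-12 - (3)·0.922 - (-4)·-0.179) / (8) = -1.935
Residual b − A·x = (-1.209, 1.786, -0.002)

-1.209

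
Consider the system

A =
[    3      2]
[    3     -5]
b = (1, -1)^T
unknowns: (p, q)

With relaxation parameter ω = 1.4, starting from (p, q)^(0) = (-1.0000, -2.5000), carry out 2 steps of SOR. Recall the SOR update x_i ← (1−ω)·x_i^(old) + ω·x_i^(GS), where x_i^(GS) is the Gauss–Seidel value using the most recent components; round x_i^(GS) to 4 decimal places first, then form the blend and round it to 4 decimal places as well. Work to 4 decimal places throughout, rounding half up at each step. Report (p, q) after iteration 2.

Iteration 1:
  p: GS value = (1 - (2)·-2.5000) / (3) = 2.0000;  p ← (1−ω)·-1.0000 + ω·2.0000 = 3.2000
  q: GS value = (-1 - (3)·3.2000) / (-5) = 2.1200;  q ← (1−ω)·-2.5000 + ω·2.1200 = 3.9680
Iteration 2:
  p: GS value = (1 - (2)·3.9680) / (3) = -2.3120;  p ← (1−ω)·3.2000 + ω·-2.3120 = -4.5168
  q: GS value = (-1 - (3)·-4.5168) / (-5) = -2.5101;  q ← (1−ω)·3.9680 + ω·-2.5101 = -5.1013

(-4.5168, -5.1013)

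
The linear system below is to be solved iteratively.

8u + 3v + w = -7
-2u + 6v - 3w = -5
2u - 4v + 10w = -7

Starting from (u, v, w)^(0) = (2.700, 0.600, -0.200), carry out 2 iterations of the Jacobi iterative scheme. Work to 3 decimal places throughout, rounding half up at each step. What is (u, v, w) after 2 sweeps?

Iteration 1:
  u = (-7 - (3)·0.600 - (1)·-0.200) / (8) = -1.075
  v = (-5 - (-2)·2.700 - (-3)·-0.200) / (6) = -0.033
  w = (-7 - (2)·2.700 - (-4)·0.600) / (10) = -1.000
Iteration 2:
  u = (-7 - (3)·-0.033 - (1)·-1.000) / (8) = -0.738
  v = (-5 - (-2)·-1.075 - (-3)·-1.000) / (6) = -1.692
  w = (-7 - (2)·-1.075 - (-4)·-0.033) / (10) = -0.498

(-0.738, -1.692, -0.498)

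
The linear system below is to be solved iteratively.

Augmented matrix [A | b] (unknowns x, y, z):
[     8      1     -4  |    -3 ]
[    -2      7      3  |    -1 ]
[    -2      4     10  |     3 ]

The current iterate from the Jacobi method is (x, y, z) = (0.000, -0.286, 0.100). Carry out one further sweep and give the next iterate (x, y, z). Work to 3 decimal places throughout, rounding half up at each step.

(-0.289, -0.186, 0.414)

One sweep:
  x = (-3 - (1)·-0.286 - (-4)·0.100) / (8) = -0.289
  y = (-1 - (-2)·0.000 - (3)·0.100) / (7) = -0.186
  z = (3 - (-2)·0.000 - (4)·-0.286) / (10) = 0.414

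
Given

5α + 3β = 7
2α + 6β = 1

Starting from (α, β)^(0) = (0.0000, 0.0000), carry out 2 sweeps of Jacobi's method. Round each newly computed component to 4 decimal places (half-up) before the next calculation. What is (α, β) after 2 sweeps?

Iteration 1:
  α = (7 - (3)·0.0000) / (5) = 1.4000
  β = (1 - (2)·0.0000) / (6) = 0.1667
Iteration 2:
  α = (7 - (3)·0.1667) / (5) = 1.3000
  β = (1 - (2)·1.4000) / (6) = -0.3000

(1.3000, -0.3000)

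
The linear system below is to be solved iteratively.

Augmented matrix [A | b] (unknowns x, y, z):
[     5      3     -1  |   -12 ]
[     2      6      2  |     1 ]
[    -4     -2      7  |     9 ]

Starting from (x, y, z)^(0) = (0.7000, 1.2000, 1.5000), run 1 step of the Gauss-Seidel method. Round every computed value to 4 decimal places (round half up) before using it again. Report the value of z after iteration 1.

Iteration 1:
  x = (-12 - (3)·1.2000 - (-1)·1.5000) / (5) = -2.8200
  y = (1 - (2)·-2.8200 - (2)·1.5000) / (6) = 0.6067
  z = (9 - (-4)·-2.8200 - (-2)·0.6067) / (7) = -0.1524

-0.1524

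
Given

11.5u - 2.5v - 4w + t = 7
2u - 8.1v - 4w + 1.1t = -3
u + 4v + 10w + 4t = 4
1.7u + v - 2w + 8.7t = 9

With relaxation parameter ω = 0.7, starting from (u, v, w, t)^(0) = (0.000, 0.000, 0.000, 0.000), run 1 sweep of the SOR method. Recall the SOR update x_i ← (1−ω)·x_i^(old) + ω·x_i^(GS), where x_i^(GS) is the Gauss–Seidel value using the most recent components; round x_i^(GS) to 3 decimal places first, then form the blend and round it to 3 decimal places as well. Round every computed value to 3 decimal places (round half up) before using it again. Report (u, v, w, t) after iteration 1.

(0.426, 0.333, 0.157, 0.664)

Iteration 1:
  u: GS value = (7 - (-2.5)·0.000 - (-4)·0.000 - (1)·0.000) / (11.5) = 0.609;  u ← (1−ω)·0.000 + ω·0.609 = 0.426
  v: GS value = (-3 - (2)·0.426 - (-4)·0.000 - (1.1)·0.000) / (-8.1) = 0.476;  v ← (1−ω)·0.000 + ω·0.476 = 0.333
  w: GS value = (4 - (1)·0.426 - (4)·0.333 - (4)·0.000) / (10) = 0.224;  w ← (1−ω)·0.000 + ω·0.224 = 0.157
  t: GS value = (9 - (1.7)·0.426 - (1)·0.333 - (-2)·0.157) / (8.7) = 0.949;  t ← (1−ω)·0.000 + ω·0.949 = 0.664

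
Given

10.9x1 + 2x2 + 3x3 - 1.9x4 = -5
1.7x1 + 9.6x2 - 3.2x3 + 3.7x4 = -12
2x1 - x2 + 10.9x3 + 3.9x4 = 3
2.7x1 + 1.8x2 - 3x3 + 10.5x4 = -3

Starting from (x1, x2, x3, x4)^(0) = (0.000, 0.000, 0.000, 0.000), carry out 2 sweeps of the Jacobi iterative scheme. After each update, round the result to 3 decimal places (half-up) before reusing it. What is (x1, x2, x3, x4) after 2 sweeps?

Iteration 1:
  x1 = (-5 - (2)·0.000 - (3)·0.000 - (-1.9)·0.000) / (10.9) = -0.459
  x2 = (-12 - (1.7)·0.000 - (-3.2)·0.000 - (3.7)·0.000) / (9.6) = -1.250
  x3 = (3 - (2)·0.000 - (-1)·0.000 - (3.9)·0.000) / (10.9) = 0.275
  x4 = (-3 - (2.7)·0.000 - (1.8)·0.000 - (-3)·0.000) / (10.5) = -0.286
Iteration 2:
  x1 = (-5 - (2)·-1.250 - (3)·0.275 - (-1.9)·-0.286) / (10.9) = -0.355
  x2 = (-12 - (1.7)·-0.459 - (-3.2)·0.275 - (3.7)·-0.286) / (9.6) = -0.967
  x3 = (3 - (2)·-0.459 - (-1)·-1.250 - (3.9)·-0.286) / (10.9) = 0.347
  x4 = (-3 - (2.7)·-0.459 - (1.8)·-1.250 - (-3)·0.275) / (10.5) = 0.125

(-0.355, -0.967, 0.347, 0.125)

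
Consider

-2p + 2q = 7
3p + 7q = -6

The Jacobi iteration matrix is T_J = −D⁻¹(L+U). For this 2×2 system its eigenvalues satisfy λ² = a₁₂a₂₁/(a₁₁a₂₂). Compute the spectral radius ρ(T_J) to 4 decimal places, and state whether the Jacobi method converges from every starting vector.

0.6547

a₁₂a₂₁/(a₁₁a₂₂) = (2)·(3) / ((-2)·(7)) = -0.428571
ρ = √|-0.428571| = √0.428571 = 0.6547
ρ < 1, so Jacobi converges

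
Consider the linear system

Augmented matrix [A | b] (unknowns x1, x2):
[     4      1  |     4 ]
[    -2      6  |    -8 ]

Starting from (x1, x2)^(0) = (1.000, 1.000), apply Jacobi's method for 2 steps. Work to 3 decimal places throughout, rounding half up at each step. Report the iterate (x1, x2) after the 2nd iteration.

Iteration 1:
  x1 = (4 - (1)·1.000) / (4) = 0.750
  x2 = (-8 - (-2)·1.000) / (6) = -1.000
Iteration 2:
  x1 = (4 - (1)·-1.000) / (4) = 1.250
  x2 = (-8 - (-2)·0.750) / (6) = -1.083

(1.250, -1.083)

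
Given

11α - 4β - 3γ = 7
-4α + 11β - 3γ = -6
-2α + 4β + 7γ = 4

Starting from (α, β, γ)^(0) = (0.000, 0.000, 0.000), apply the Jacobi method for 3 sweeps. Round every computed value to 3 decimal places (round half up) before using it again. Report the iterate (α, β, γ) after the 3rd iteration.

(0.869, -0.039, 0.831)

Iteration 1:
  α = (7 - (-4)·0.000 - (-3)·0.000) / (11) = 0.636
  β = (-6 - (-4)·0.000 - (-3)·0.000) / (11) = -0.545
  γ = (4 - (-2)·0.000 - (4)·0.000) / (7) = 0.571
Iteration 2:
  α = (7 - (-4)·-0.545 - (-3)·0.571) / (11) = 0.594
  β = (-6 - (-4)·0.636 - (-3)·0.571) / (11) = -0.158
  γ = (4 - (-2)·0.636 - (4)·-0.545) / (7) = 1.065
Iteration 3:
  α = (7 - (-4)·-0.158 - (-3)·1.065) / (11) = 0.869
  β = (-6 - (-4)·0.594 - (-3)·1.065) / (11) = -0.039
  γ = (4 - (-2)·0.594 - (4)·-0.158) / (7) = 0.831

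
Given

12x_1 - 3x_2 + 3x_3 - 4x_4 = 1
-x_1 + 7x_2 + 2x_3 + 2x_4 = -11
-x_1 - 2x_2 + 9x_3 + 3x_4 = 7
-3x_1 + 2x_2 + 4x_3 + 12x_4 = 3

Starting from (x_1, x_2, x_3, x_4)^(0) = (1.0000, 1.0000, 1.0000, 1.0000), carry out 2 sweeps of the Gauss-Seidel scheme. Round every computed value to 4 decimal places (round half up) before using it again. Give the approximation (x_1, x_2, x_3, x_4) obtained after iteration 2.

(-0.2137, -1.8076, 0.1216, 0.4573)

Iteration 1:
  x_1 = (1 - (-3)·1.0000 - (3)·1.0000 - (-4)·1.0000) / (12) = 0.4167
  x_2 = (-11 - (-1)·0.4167 - (2)·1.0000 - (2)·1.0000) / (7) = -2.0833
  x_3 = (7 - (-1)·0.4167 - (-2)·-2.0833 - (3)·1.0000) / (9) = 0.0278
  x_4 = (3 - (-3)·0.4167 - (2)·-2.0833 - (4)·0.0278) / (12) = 0.6921
Iteration 2:
  x_1 = (1 - (-3)·-2.0833 - (3)·0.0278 - (-4)·0.6921) / (12) = -0.2137
  x_2 = (-11 - (-1)·-0.2137 - (2)·0.0278 - (2)·0.6921) / (7) = -1.8076
  x_3 = (7 - (-1)·-0.2137 - (-2)·-1.8076 - (3)·0.6921) / (9) = 0.1216
  x_4 = (3 - (-3)·-0.2137 - (2)·-1.8076 - (4)·0.1216) / (12) = 0.4573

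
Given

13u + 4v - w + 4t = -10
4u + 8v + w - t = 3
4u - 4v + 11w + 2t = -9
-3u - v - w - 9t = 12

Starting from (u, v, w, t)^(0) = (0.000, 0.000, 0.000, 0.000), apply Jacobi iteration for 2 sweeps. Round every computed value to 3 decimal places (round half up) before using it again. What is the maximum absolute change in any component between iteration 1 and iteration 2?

Iteration 1:
  u = (-10 - (4)·0.000 - (-1)·0.000 - (4)·0.000) / (13) = -0.769
  v = (3 - (4)·0.000 - (1)·0.000 - (-1)·0.000) / (8) = 0.375
  w = (-9 - (4)·0.000 - (-4)·0.000 - (2)·0.000) / (11) = -0.818
  t = (12 - (-3)·0.000 - (-1)·0.000 - (-1)·0.000) / (-9) = -1.333
Iteration 2:
  u = (-10 - (4)·0.375 - (-1)·-0.818 - (4)·-1.333) / (13) = -0.537
  v = (3 - (4)·-0.769 - (1)·-0.818 - (-1)·-1.333) / (8) = 0.695
  w = (-9 - (4)·-0.769 - (-4)·0.375 - (2)·-1.333) / (11) = -0.160
  t = (12 - (-3)·-0.769 - (-1)·0.375 - (-1)·-0.818) / (-9) = -1.028
Change: (0.232, 0.320, 0.658, 0.305) → max |·| = 0.658

0.658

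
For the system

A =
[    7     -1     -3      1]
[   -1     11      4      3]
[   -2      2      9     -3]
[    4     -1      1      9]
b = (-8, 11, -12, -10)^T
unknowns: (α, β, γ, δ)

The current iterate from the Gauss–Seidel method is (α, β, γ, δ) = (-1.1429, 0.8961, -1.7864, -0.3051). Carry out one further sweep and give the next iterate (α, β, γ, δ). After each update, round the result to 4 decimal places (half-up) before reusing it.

(-1.7369, 1.5749, -2.1710, 0.0771)

One sweep:
  α = (-8 - (-1)·0.8961 - (-3)·-1.7864 - (1)·-0.3051) / (7) = -1.7369
  β = (11 - (-1)·-1.7369 - (4)·-1.7864 - (3)·-0.3051) / (11) = 1.5749
  γ = (-12 - (-2)·-1.7369 - (2)·1.5749 - (-3)·-0.3051) / (9) = -2.1710
  δ = (-10 - (4)·-1.7369 - (-1)·1.5749 - (1)·-2.1710) / (9) = 0.0771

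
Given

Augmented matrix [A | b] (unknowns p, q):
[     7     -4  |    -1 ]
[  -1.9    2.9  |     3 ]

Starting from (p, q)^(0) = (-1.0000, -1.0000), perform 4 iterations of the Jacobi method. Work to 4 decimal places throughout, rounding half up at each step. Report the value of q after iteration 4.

Iteration 1:
  p = (-1 - (-4)·-1.0000) / (7) = -0.7143
  q = (3 - (-1.9)·-1.0000) / (2.9) = 0.3793
Iteration 2:
  p = (-1 - (-4)·0.3793) / (7) = 0.0739
  q = (3 - (-1.9)·-0.7143) / (2.9) = 0.5665
Iteration 3:
  p = (-1 - (-4)·0.5665) / (7) = 0.1809
  q = (3 - (-1.9)·0.0739) / (2.9) = 1.0829
Iteration 4:
  p = (-1 - (-4)·1.0829) / (7) = 0.4759
  q = (3 - (-1.9)·0.1809) / (2.9) = 1.1530

1.1530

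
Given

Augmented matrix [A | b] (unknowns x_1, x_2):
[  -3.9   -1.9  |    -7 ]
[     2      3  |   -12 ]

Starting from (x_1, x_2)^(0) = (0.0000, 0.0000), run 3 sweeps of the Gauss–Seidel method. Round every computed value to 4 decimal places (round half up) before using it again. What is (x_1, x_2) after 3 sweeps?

(5.1488, -7.4325)

Iteration 1:
  x_1 = (-7 - (-1.9)·0.0000) / (-3.9) = 1.7949
  x_2 = (-12 - (2)·1.7949) / (3) = -5.1966
Iteration 2:
  x_1 = (-7 - (-1.9)·-5.1966) / (-3.9) = 4.3265
  x_2 = (-12 - (2)·4.3265) / (3) = -6.8843
Iteration 3:
  x_1 = (-7 - (-1.9)·-6.8843) / (-3.9) = 5.1488
  x_2 = (-12 - (2)·5.1488) / (3) = -7.4325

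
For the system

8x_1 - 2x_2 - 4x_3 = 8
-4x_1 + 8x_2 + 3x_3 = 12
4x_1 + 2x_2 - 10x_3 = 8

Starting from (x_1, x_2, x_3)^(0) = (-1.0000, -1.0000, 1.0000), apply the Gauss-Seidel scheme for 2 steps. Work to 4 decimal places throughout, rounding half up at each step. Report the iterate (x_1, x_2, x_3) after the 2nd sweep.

Iteration 1:
  x_1 = (8 - (-2)·-1.0000 - (-4)·1.0000) / (8) = 1.2500
  x_2 = (12 - (-4)·1.2500 - (3)·1.0000) / (8) = 1.7500
  x_3 = (8 - (4)·1.2500 - (2)·1.7500) / (-10) = 0.0500
Iteration 2:
  x_1 = (8 - (-2)·1.7500 - (-4)·0.0500) / (8) = 1.4625
  x_2 = (12 - (-4)·1.4625 - (3)·0.0500) / (8) = 2.2125
  x_3 = (8 - (4)·1.4625 - (2)·2.2125) / (-10) = 0.2275

(1.4625, 2.2125, 0.2275)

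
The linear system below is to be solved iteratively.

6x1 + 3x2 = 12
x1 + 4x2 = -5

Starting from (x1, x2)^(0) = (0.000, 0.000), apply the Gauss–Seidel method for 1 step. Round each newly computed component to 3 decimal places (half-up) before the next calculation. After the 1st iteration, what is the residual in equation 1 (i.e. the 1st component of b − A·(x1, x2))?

5.250

Iteration 1:
  x1 = (12 - (3)·0.000) / (6) = 2.000
  x2 = (-5 - (1)·2.000) / (4) = -1.750
Residual b − A·x = (5.250, 0.000)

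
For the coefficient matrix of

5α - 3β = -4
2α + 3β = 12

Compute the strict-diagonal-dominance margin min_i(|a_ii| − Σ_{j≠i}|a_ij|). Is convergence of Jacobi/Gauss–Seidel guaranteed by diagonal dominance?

1

row 1: |5| − (3) = 2
row 2: |3| − (2) = 1
minimum over rows = 1 → strictly diagonally dominant (convergence guaranteed)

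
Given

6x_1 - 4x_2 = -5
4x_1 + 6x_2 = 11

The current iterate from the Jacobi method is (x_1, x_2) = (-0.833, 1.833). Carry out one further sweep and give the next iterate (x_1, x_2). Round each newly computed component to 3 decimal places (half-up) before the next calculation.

One sweep:
  x_1 = (-5 - (-4)·1.833) / (6) = 0.389
  x_2 = (11 - (4)·-0.833) / (6) = 2.389

(0.389, 2.389)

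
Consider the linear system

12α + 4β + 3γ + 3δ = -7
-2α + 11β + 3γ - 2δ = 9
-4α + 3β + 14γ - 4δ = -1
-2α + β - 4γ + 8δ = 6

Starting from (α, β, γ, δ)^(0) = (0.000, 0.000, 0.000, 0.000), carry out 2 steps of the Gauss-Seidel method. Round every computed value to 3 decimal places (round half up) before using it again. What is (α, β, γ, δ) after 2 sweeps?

(-0.803, 0.837, -0.389, 0.250)

Iteration 1:
  α = (-7 - (4)·0.000 - (3)·0.000 - (3)·0.000) / (12) = -0.583
  β = (9 - (-2)·-0.583 - (3)·0.000 - (-2)·0.000) / (11) = 0.712
  γ = (-1 - (-4)·-0.583 - (3)·0.712 - (-4)·0.000) / (14) = -0.391
  δ = (6 - (-2)·-0.583 - (1)·0.712 - (-4)·-0.391) / (8) = 0.320
Iteration 2:
  α = (-7 - (4)·0.712 - (3)·-0.391 - (3)·0.320) / (12) = -0.803
  β = (9 - (-2)·-0.803 - (3)·-0.391 - (-2)·0.320) / (11) = 0.837
  γ = (-1 - (-4)·-0.803 - (3)·0.837 - (-4)·0.320) / (14) = -0.389
  δ = (6 - (-2)·-0.803 - (1)·0.837 - (-4)·-0.389) / (8) = 0.250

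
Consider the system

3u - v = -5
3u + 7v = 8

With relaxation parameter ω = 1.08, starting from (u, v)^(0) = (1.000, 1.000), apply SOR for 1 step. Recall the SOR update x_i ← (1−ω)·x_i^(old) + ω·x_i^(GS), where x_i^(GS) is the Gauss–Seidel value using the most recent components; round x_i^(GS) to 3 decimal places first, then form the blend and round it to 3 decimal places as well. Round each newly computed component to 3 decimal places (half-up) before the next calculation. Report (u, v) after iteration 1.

Iteration 1:
  u: GS value = (-5 - (-1)·1.000) / (3) = -1.333;  u ← (1−ω)·1.000 + ω·-1.333 = -1.520
  v: GS value = (8 - (3)·-1.520) / (7) = 1.794;  v ← (1−ω)·1.000 + ω·1.794 = 1.858

(-1.520, 1.858)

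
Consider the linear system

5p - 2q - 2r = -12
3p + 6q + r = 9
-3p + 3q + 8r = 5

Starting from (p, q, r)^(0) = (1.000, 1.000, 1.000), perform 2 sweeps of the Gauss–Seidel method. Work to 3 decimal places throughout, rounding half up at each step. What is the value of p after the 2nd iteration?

Iteration 1:
  p = (-12 - (-2)·1.000 - (-2)·1.000) / (5) = -1.600
  q = (9 - (3)·-1.600 - (1)·1.000) / (6) = 2.133
  r = (5 - (-3)·-1.600 - (3)·2.133) / (8) = -0.775
Iteration 2:
  p = (-12 - (-2)·2.133 - (-2)·-0.775) / (5) = -1.857
  q = (9 - (3)·-1.857 - (1)·-0.775) / (6) = 2.558
  r = (5 - (-3)·-1.857 - (3)·2.558) / (8) = -1.031

-1.857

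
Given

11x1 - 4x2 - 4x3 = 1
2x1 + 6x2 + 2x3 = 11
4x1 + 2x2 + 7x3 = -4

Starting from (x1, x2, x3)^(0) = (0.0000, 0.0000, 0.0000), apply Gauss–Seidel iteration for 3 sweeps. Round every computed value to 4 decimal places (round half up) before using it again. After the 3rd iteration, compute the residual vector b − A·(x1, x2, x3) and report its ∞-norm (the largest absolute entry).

0.1236

Iteration 1:
  x1 = (1 - (-4)·0.0000 - (-4)·0.0000) / (11) = 0.0909
  x2 = (11 - (2)·0.0909 - (2)·0.0000) / (6) = 1.8030
  x3 = (-4 - (4)·0.0909 - (2)·1.8030) / (7) = -1.1385
Iteration 2:
  x1 = (1 - (-4)·1.8030 - (-4)·-1.1385) / (11) = 0.3325
  x2 = (11 - (2)·0.3325 - (2)·-1.1385) / (6) = 2.1020
  x3 = (-4 - (4)·0.3325 - (2)·2.1020) / (7) = -1.3620
Iteration 3:
  x1 = (1 - (-4)·2.1020 - (-4)·-1.3620) / (11) = 0.3600
  x2 = (11 - (2)·0.3600 - (2)·-1.3620) / (6) = 2.1673
  x3 = (-4 - (4)·0.3600 - (2)·2.1673) / (7) = -1.3964
Residual b − A·x = (0.1236, 0.0690, 0.0002); ∞-norm = 0.1236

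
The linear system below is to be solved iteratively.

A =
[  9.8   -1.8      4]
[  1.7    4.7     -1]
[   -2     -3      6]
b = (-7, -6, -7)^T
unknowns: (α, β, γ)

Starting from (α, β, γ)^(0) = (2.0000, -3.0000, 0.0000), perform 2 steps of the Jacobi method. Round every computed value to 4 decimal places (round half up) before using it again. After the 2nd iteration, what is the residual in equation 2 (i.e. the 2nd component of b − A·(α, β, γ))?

Iteration 1:
  α = (-7 - (-1.8)·-3.0000 - (4)·0.0000) / (9.8) = -1.2653
  β = (-6 - (1.7)·2.0000 - (-1)·0.0000) / (4.7) = -2.0000
  γ = (-7 - (-2)·2.0000 - (-3)·-3.0000) / (6) = -2.0000
Iteration 2:
  α = (-7 - (-1.8)·-2.0000 - (4)·-2.0000) / (9.8) = -0.2653
  β = (-6 - (1.7)·-1.2653 - (-1)·-2.0000) / (4.7) = -1.2445
  γ = (-7 - (-2)·-1.2653 - (-3)·-2.0000) / (6) = -2.5884
Residual b − A·x = (3.7134, -2.2882, 4.2663)

-2.2882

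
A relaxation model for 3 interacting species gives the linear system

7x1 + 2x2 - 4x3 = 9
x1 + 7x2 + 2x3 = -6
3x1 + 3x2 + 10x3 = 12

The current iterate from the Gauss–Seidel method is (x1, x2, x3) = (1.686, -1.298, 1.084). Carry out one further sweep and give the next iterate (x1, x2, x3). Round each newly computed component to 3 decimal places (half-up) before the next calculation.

One sweep:
  x1 = (9 - (2)·-1.298 - (-4)·1.084) / (7) = 2.276
  x2 = (-6 - (1)·2.276 - (2)·1.084) / (7) = -1.492
  x3 = (12 - (3)·2.276 - (3)·-1.492) / (10) = 0.965

(2.276, -1.492, 0.965)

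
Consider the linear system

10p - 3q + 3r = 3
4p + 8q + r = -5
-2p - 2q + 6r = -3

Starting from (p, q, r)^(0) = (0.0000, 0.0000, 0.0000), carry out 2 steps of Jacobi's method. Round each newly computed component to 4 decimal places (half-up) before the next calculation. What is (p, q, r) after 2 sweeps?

Iteration 1:
  p = (3 - (-3)·0.0000 - (3)·0.0000) / (10) = 0.3000
  q = (-5 - (4)·0.0000 - (1)·0.0000) / (8) = -0.6250
  r = (-3 - (-2)·0.0000 - (-2)·0.0000) / (6) = -0.5000
Iteration 2:
  p = (3 - (-3)·-0.6250 - (3)·-0.5000) / (10) = 0.2625
  q = (-5 - (4)·0.3000 - (1)·-0.5000) / (8) = -0.7125
  r = (-3 - (-2)·0.3000 - (-2)·-0.6250) / (6) = -0.6083

(0.2625, -0.7125, -0.6083)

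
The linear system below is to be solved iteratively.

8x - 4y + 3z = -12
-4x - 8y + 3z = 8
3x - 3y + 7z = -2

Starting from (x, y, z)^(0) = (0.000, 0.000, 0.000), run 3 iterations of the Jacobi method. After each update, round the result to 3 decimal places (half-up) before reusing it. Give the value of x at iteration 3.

-1.652

Iteration 1:
  x = (-12 - (-4)·0.000 - (3)·0.000) / (8) = -1.500
  y = (8 - (-4)·0.000 - (3)·0.000) / (-8) = -1.000
  z = (-2 - (3)·0.000 - (-3)·0.000) / (7) = -0.286
Iteration 2:
  x = (-12 - (-4)·-1.000 - (3)·-0.286) / (8) = -1.893
  y = (8 - (-4)·-1.500 - (3)·-0.286) / (-8) = -0.357
  z = (-2 - (3)·-1.500 - (-3)·-1.000) / (7) = -0.071
Iteration 3:
  x = (-12 - (-4)·-0.357 - (3)·-0.071) / (8) = -1.652
  y = (8 - (-4)·-1.893 - (3)·-0.071) / (-8) = -0.080
  z = (-2 - (3)·-1.893 - (-3)·-0.357) / (7) = 0.373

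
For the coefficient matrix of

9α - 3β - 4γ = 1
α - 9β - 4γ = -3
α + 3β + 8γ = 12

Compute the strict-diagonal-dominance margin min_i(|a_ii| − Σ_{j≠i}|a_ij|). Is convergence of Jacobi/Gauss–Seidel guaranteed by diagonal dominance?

2

row 1: |9| − (3+4) = 2
row 2: |-9| − (1+4) = 4
row 3: |8| − (1+3) = 4
minimum over rows = 2 → strictly diagonally dominant (convergence guaranteed)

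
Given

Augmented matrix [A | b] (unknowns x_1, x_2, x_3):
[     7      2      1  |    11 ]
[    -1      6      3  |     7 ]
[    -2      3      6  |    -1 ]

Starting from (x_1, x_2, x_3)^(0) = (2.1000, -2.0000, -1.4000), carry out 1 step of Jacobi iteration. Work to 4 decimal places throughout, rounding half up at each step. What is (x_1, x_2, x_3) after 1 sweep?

(2.3429, 2.2167, 1.5333)

Iteration 1:
  x_1 = (11 - (2)·-2.0000 - (1)·-1.4000) / (7) = 2.3429
  x_2 = (7 - (-1)·2.1000 - (3)·-1.4000) / (6) = 2.2167
  x_3 = (-1 - (-2)·2.1000 - (3)·-2.0000) / (6) = 1.5333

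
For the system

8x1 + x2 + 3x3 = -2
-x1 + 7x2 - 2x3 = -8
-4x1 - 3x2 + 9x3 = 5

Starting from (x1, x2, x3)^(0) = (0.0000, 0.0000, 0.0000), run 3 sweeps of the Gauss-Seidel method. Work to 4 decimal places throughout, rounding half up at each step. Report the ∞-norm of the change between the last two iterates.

0.0296

Iteration 1:
  x1 = (-2 - (1)·0.0000 - (3)·0.0000) / (8) = -0.2500
  x2 = (-8 - (-1)·-0.2500 - (-2)·0.0000) / (7) = -1.1786
  x3 = (5 - (-4)·-0.2500 - (-3)·-1.1786) / (9) = 0.0516
Iteration 2:
  x1 = (-2 - (1)·-1.1786 - (3)·0.0516) / (8) = -0.1220
  x2 = (-8 - (-1)·-0.1220 - (-2)·0.0516) / (7) = -1.1455
  x3 = (5 - (-4)·-0.1220 - (-3)·-1.1455) / (9) = 0.1195
Iteration 3:
  x1 = (-2 - (1)·-1.1455 - (3)·0.1195) / (8) = -0.1516
  x2 = (-8 - (-1)·-0.1516 - (-2)·0.1195) / (7) = -1.1304
  x3 = (5 - (-4)·-0.1516 - (-3)·-1.1304) / (9) = 0.1114
Change: (-0.0296, 0.0151, -0.0081) → max |·| = 0.0296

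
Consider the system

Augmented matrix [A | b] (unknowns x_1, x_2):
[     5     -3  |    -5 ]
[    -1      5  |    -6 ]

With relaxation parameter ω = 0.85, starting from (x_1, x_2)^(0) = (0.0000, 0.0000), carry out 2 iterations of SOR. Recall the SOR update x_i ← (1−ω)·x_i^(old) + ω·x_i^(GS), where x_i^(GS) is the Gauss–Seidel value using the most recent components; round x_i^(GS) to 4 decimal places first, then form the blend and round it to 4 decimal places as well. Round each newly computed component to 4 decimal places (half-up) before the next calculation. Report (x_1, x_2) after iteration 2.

Iteration 1:
  x_1: GS value = (-5 - (-3)·0.0000) / (5) = -1.0000;  x_1 ← (1−ω)·0.0000 + ω·-1.0000 = -0.8500
  x_2: GS value = (-6 - (-1)·-0.8500) / (5) = -1.3700;  x_2 ← (1−ω)·0.0000 + ω·-1.3700 = -1.1645
Iteration 2:
  x_1: GS value = (-5 - (-3)·-1.1645) / (5) = -1.6987;  x_1 ← (1−ω)·-0.8500 + ω·-1.6987 = -1.5714
  x_2: GS value = (-6 - (-1)·-1.5714) / (5) = -1.5143;  x_2 ← (1−ω)·-1.1645 + ω·-1.5143 = -1.4618

(-1.5714, -1.4618)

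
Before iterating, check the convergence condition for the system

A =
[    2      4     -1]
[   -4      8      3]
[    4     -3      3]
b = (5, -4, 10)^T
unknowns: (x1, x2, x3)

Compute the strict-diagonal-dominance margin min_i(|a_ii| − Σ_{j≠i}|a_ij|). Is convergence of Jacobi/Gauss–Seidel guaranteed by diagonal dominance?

-4

row 1: |2| − (4+1) = -3
row 2: |8| − (4+3) = 1
row 3: |3| − (4+3) = -4
minimum over rows = -4 → not strictly diagonally dominant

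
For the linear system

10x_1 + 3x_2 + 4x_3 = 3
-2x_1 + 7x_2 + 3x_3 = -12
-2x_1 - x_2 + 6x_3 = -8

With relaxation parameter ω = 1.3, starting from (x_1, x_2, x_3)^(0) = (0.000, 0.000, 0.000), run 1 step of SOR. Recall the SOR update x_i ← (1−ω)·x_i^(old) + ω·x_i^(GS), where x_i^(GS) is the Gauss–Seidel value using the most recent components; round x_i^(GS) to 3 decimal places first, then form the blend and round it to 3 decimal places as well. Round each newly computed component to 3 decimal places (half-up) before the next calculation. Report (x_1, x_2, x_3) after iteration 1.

(0.390, -2.084, -2.016)

Iteration 1:
  x_1: GS value = (3 - (3)·0.000 - (4)·0.000) / (10) = 0.300;  x_1 ← (1−ω)·0.000 + ω·0.300 = 0.390
  x_2: GS value = (-12 - (-2)·0.390 - (3)·0.000) / (7) = -1.603;  x_2 ← (1−ω)·0.000 + ω·-1.603 = -2.084
  x_3: GS value = (-8 - (-2)·0.390 - (-1)·-2.084) / (6) = -1.551;  x_3 ← (1−ω)·0.000 + ω·-1.551 = -2.016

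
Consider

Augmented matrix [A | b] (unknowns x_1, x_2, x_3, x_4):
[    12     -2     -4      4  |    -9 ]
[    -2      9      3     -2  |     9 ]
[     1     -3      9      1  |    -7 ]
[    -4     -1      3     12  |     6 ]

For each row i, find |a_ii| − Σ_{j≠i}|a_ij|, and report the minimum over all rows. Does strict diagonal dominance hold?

2

row 1: |12| − (2+4+4) = 2
row 2: |9| − (2+3+2) = 2
row 3: |9| − (1+3+1) = 4
row 4: |12| − (4+1+3) = 4
minimum over rows = 2 → strictly diagonally dominant (convergence guaranteed)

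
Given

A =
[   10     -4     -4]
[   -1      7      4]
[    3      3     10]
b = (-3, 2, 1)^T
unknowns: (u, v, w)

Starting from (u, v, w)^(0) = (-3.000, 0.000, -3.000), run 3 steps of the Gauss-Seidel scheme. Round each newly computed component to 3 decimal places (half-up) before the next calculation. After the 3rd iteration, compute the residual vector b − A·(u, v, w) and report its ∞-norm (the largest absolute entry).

0.773

Iteration 1:
  u = (-3 - (-4)·0.000 - (-4)·-3.000) / (10) = -1.500
  v = (2 - (-1)·-1.500 - (4)·-3.000) / (7) = 1.786
  w = (1 - (3)·-1.500 - (3)·1.786) / (10) = 0.014
Iteration 2:
  u = (-3 - (-4)·1.786 - (-4)·0.014) / (10) = 0.420
  v = (2 - (-1)·0.420 - (4)·0.014) / (7) = 0.338
  w = (1 - (3)·0.420 - (3)·0.338) / (10) = -0.127
Iteration 3:
  u = (-3 - (-4)·0.338 - (-4)·-0.127) / (10) = -0.216
  v = (2 - (-1)·-0.216 - (4)·-0.127) / (7) = 0.327
  w = (1 - (3)·-0.216 - (3)·0.327) / (10) = 0.067
Residual b − A·x = (0.736, -0.773, -0.003); ∞-norm = 0.773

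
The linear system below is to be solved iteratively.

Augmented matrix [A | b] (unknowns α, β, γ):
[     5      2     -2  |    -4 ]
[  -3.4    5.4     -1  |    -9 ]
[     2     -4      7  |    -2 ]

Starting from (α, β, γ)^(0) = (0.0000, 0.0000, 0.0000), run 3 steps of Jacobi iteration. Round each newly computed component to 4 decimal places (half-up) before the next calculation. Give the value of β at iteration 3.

Iteration 1:
  α = (-4 - (2)·0.0000 - (-2)·0.0000) / (5) = -0.8000
  β = (-9 - (-3.4)·0.0000 - (-1)·0.0000) / (5.4) = -1.6667
  γ = (-2 - (2)·0.0000 - (-4)·0.0000) / (7) = -0.2857
Iteration 2:
  α = (-4 - (2)·-1.6667 - (-2)·-0.2857) / (5) = -0.2476
  β = (-9 - (-3.4)·-0.8000 - (-1)·-0.2857) / (5.4) = -2.2233
  γ = (-2 - (2)·-0.8000 - (-4)·-1.6667) / (7) = -1.0095
Iteration 3:
  α = (-4 - (2)·-2.2233 - (-2)·-1.0095) / (5) = -0.3145
  β = (-9 - (-3.4)·-0.2476 - (-1)·-1.0095) / (5.4) = -2.0095
  γ = (-2 - (2)·-0.2476 - (-4)·-2.2233) / (7) = -1.4854

-2.0095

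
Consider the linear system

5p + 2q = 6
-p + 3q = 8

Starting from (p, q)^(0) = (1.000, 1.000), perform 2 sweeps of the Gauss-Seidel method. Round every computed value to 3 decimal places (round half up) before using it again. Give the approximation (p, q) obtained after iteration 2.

Iteration 1:
  p = (6 - (2)·1.000) / (5) = 0.800
  q = (8 - (-1)·0.800) / (3) = 2.933
Iteration 2:
  p = (6 - (2)·2.933) / (5) = 0.027
  q = (8 - (-1)·0.027) / (3) = 2.676

(0.027, 2.676)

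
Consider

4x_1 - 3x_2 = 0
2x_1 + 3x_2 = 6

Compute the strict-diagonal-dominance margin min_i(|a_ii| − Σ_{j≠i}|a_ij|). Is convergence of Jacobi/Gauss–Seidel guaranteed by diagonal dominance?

row 1: |4| − (3) = 1
row 2: |3| − (2) = 1
minimum over rows = 1 → strictly diagonally dominant (convergence guaranteed)

1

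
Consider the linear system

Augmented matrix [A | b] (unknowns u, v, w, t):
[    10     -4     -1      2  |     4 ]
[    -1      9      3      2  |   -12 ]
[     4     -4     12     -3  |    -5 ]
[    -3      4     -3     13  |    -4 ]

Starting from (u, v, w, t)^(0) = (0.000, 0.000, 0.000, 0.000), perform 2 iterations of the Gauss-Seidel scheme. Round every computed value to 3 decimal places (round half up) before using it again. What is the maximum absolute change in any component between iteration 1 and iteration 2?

Iteration 1:
  u = (4 - (-4)·0.000 - (-1)·0.000 - (2)·0.000) / (10) = 0.400
  v = (-12 - (-1)·0.400 - (3)·0.000 - (2)·0.000) / (9) = -1.289
  w = (-5 - (4)·0.400 - (-4)·-1.289 - (-3)·0.000) / (12) = -0.980
  t = (-4 - (-3)·0.400 - (4)·-1.289 - (-3)·-0.980) / (13) = -0.045
Iteration 2:
  u = (4 - (-4)·-1.289 - (-1)·-0.980 - (2)·-0.045) / (10) = -0.205
  v = (-12 - (-1)·-0.205 - (3)·-0.980 - (2)·-0.045) / (9) = -1.019
  w = (-5 - (4)·-0.205 - (-4)·-1.019 - (-3)·-0.045) / (12) = -0.699
  t = (-4 - (-3)·-0.205 - (4)·-1.019 - (-3)·-0.699) / (13) = -0.203
Change: (-0.605, 0.270, 0.281, -0.158) → max |·| = 0.605

0.605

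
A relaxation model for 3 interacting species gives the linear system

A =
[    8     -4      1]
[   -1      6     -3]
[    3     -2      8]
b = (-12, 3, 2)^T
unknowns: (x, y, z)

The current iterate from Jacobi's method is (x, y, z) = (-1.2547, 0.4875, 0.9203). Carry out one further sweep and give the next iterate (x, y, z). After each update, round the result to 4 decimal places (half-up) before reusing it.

One sweep:
  x = (-12 - (-4)·0.4875 - (1)·0.9203) / (8) = -1.3713
  y = (3 - (-1)·-1.2547 - (-3)·0.9203) / (6) = 0.7510
  z = (2 - (3)·-1.2547 - (-2)·0.4875) / (8) = 0.8424

(-1.3713, 0.7510, 0.8424)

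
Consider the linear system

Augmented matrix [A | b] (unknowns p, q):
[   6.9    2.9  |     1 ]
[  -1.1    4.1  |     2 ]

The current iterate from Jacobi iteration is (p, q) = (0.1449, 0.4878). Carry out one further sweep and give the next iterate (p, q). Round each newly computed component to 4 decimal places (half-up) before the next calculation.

(-0.0601, 0.5267)

One sweep:
  p = (1 - (2.9)·0.4878) / (6.9) = -0.0601
  q = (2 - (-1.1)·0.1449) / (4.1) = 0.5267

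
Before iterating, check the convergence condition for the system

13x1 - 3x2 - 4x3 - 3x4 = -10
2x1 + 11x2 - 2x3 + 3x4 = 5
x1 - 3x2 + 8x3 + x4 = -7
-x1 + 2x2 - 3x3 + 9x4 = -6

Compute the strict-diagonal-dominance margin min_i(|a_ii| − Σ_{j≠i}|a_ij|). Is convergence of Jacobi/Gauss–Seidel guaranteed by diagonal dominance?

3

row 1: |13| − (3+4+3) = 3
row 2: |11| − (2+2+3) = 4
row 3: |8| − (1+3+1) = 3
row 4: |9| − (1+2+3) = 3
minimum over rows = 3 → strictly diagonally dominant (convergence guaranteed)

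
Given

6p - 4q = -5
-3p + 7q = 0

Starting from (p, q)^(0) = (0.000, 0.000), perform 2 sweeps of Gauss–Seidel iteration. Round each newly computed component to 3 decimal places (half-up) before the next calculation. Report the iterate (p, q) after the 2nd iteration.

(-1.071, -0.459)

Iteration 1:
  p = (-5 - (-4)·0.000) / (6) = -0.833
  q = (0 - (-3)·-0.833) / (7) = -0.357
Iteration 2:
  p = (-5 - (-4)·-0.357) / (6) = -1.071
  q = (0 - (-3)·-1.071) / (7) = -0.459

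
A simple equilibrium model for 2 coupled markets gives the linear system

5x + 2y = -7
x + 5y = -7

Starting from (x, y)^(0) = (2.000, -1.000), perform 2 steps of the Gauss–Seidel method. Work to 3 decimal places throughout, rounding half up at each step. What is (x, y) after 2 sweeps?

Iteration 1:
  x = (-7 - (2)·-1.000) / (5) = -1.000
  y = (-7 - (1)·-1.000) / (5) = -1.200
Iteration 2:
  x = (-7 - (2)·-1.200) / (5) = -0.920
  y = (-7 - (1)·-0.920) / (5) = -1.216

(-0.920, -1.216)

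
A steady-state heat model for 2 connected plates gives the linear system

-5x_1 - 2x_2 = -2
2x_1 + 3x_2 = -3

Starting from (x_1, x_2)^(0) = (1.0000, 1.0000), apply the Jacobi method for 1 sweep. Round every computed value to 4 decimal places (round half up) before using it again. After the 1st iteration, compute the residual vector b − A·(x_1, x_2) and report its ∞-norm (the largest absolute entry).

5.3334

Iteration 1:
  x_1 = (-2 - (-2)·1.0000) / (-5) = 0.0000
  x_2 = (-3 - (2)·1.0000) / (3) = -1.6667
Residual b − A·x = (-5.3334, 2.0001); ∞-norm = 5.3334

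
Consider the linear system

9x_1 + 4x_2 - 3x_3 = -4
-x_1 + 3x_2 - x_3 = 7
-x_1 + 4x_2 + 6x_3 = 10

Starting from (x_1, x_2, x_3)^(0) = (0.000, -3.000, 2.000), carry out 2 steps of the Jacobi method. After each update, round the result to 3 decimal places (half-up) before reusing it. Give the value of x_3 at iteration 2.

-0.074

Iteration 1:
  x_1 = (-4 - (4)·-3.000 - (-3)·2.000) / (9) = 1.556
  x_2 = (7 - (-1)·0.000 - (-1)·2.000) / (3) = 3.000
  x_3 = (10 - (-1)·0.000 - (4)·-3.000) / (6) = 3.667
Iteration 2:
  x_1 = (-4 - (4)·3.000 - (-3)·3.667) / (9) = -0.555
  x_2 = (7 - (-1)·1.556 - (-1)·3.667) / (3) = 4.074
  x_3 = (10 - (-1)·1.556 - (4)·3.000) / (6) = -0.074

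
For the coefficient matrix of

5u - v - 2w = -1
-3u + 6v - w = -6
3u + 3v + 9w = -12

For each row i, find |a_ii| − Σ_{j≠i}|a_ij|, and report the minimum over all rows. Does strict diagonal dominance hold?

row 1: |5| − (1+2) = 2
row 2: |6| − (3+1) = 2
row 3: |9| − (3+3) = 3
minimum over rows = 2 → strictly diagonally dominant (convergence guaranteed)

2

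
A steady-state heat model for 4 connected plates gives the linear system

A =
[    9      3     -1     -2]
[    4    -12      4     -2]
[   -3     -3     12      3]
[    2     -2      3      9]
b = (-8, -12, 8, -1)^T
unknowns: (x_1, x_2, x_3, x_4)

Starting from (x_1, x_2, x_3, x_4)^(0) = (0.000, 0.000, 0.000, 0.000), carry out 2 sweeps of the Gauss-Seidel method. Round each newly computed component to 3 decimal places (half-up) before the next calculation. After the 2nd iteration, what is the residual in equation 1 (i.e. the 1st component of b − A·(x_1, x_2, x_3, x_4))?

Iteration 1:
  x_1 = (-8 - (3)·0.000 - (-1)·0.000 - (-2)·0.000) / (9) = -0.889
  x_2 = (-12 - (4)·-0.889 - (4)·0.000 - (-2)·0.000) / (-12) = 0.704
  x_3 = (8 - (-3)·-0.889 - (-3)·0.704 - (3)·0.000) / (12) = 0.620
  x_4 = (-1 - (2)·-0.889 - (-2)·0.704 - (3)·0.620) / (9) = 0.036
Iteration 2:
  x_1 = (-8 - (3)·0.704 - (-1)·0.620 - (-2)·0.036) / (9) = -1.047
  x_2 = (-12 - (4)·-1.047 - (4)·0.620 - (-2)·0.036) / (-12) = 0.852
  x_3 = (8 - (-3)·-1.047 - (-3)·0.852 - (3)·0.036) / (12) = 0.609
  x_4 = (-1 - (2)·-1.047 - (-2)·0.852 - (3)·0.609) / (9) = 0.108
Residual b − A·x = (-0.308, 0.192, -0.217, -0.001)

-0.308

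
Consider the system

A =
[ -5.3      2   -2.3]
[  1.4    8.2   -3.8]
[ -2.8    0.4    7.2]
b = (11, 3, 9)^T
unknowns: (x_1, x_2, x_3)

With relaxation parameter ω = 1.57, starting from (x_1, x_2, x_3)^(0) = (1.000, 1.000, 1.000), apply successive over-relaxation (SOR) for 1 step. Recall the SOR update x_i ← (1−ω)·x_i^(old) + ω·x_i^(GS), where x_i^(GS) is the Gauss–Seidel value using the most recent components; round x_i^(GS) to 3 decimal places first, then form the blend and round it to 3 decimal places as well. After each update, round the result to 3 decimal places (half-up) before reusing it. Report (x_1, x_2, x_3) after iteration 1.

Iteration 1:
  x_1: GS value = (11 - (2)·1.000 - (-2.3)·1.000) / (-5.3) = -2.132;  x_1 ← (1−ω)·1.000 + ω·-2.132 = -3.917
  x_2: GS value = (3 - (1.4)·-3.917 - (-3.8)·1.000) / (8.2) = 1.498;  x_2 ← (1−ω)·1.000 + ω·1.498 = 1.782
  x_3: GS value = (9 - (-2.8)·-3.917 - (0.4)·1.782) / (7.2) = -0.372;  x_3 ← (1−ω)·1.000 + ω·-0.372 = -1.154

(-3.917, 1.782, -1.154)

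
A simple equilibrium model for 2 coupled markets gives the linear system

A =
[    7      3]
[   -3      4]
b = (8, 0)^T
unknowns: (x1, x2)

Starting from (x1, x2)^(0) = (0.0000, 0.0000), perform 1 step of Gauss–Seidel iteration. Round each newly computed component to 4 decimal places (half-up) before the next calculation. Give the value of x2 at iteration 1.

0.8572

Iteration 1:
  x1 = (8 - (3)·0.0000) / (7) = 1.1429
  x2 = (0 - (-3)·1.1429) / (4) = 0.8572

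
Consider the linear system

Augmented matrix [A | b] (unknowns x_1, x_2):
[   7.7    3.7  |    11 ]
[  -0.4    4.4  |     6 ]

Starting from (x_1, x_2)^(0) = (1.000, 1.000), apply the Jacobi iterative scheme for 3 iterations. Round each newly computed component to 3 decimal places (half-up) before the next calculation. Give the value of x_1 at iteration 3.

0.732

Iteration 1:
  x_1 = (11 - (3.7)·1.000) / (7.7) = 0.948
  x_2 = (6 - (-0.4)·1.000) / (4.4) = 1.455
Iteration 2:
  x_1 = (11 - (3.7)·1.455) / (7.7) = 0.729
  x_2 = (6 - (-0.4)·0.948) / (4.4) = 1.450
Iteration 3:
  x_1 = (11 - (3.7)·1.450) / (7.7) = 0.732
  x_2 = (6 - (-0.4)·0.729) / (4.4) = 1.430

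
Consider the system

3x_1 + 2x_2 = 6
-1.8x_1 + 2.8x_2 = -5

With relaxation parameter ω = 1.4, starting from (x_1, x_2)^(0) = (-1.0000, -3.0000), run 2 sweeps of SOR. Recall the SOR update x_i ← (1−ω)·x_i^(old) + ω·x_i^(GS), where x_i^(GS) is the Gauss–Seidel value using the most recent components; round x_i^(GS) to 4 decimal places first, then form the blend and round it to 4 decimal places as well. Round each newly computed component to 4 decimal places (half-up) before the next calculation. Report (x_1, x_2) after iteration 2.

(-3.4266, -7.2239)

Iteration 1:
  x_1: GS value = (6 - (2)·-3.0000) / (3) = 4.0000;  x_1 ← (1−ω)·-1.0000 + ω·4.0000 = 6.0000
  x_2: GS value = (-5 - (-1.8)·6.0000) / (2.8) = 2.0714;  x_2 ← (1−ω)·-3.0000 + ω·2.0714 = 4.1000
Iteration 2:
  x_1: GS value = (6 - (2)·4.1000) / (3) = -0.7333;  x_1 ← (1−ω)·6.0000 + ω·-0.7333 = -3.4266
  x_2: GS value = (-5 - (-1.8)·-3.4266) / (2.8) = -3.9885;  x_2 ← (1−ω)·4.1000 + ω·-3.9885 = -7.2239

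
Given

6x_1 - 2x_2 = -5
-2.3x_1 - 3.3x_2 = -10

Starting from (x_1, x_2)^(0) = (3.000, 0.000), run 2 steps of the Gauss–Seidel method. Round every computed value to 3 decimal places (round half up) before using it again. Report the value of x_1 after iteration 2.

Iteration 1:
  x_1 = (-5 - (-2)·0.000) / (6) = -0.833
  x_2 = (-10 - (-2.3)·-0.833) / (-3.3) = 3.611
Iteration 2:
  x_1 = (-5 - (-2)·3.611) / (6) = 0.370
  x_2 = (-10 - (-2.3)·0.370) / (-3.3) = 2.772

0.370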